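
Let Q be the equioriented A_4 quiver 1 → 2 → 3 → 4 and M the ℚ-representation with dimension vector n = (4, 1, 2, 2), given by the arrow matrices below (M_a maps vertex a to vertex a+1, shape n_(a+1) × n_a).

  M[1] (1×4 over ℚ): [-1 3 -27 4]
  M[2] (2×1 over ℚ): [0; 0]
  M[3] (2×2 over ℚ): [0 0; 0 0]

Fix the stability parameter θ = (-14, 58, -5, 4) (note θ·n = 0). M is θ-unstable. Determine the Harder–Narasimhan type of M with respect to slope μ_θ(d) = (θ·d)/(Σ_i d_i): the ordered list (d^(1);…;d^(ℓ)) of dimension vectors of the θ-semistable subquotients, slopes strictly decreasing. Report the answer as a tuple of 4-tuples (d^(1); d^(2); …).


Barcode: M ≅ I[1,1]^3, I[1,2], I[3,3]^2, I[4,4]^2. HN layers by μ_θ (4 steps, strictly decreasing):
  μ^(1)=58; μ^(2)=4; μ^(3)=-5; μ^(4)=-14

((0, 1, 0, 0); (0, 0, 0, 2); (0, 0, 2, 0); (4, 0, 0, 0))


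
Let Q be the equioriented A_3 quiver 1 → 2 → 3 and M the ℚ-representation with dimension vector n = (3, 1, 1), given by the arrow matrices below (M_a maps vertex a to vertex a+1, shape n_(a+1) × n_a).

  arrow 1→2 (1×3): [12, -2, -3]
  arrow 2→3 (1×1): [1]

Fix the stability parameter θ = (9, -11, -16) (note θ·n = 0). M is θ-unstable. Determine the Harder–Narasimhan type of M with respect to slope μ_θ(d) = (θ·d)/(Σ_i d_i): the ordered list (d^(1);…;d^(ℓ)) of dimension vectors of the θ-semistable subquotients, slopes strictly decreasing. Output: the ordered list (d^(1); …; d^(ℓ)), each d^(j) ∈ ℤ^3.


Interval decomposition of M: I[1,1]^2, I[1,3].
HN type (ℓ=2): μ^(1)=9; μ^(2)=-6

((2, 0, 0); (1, 1, 1))


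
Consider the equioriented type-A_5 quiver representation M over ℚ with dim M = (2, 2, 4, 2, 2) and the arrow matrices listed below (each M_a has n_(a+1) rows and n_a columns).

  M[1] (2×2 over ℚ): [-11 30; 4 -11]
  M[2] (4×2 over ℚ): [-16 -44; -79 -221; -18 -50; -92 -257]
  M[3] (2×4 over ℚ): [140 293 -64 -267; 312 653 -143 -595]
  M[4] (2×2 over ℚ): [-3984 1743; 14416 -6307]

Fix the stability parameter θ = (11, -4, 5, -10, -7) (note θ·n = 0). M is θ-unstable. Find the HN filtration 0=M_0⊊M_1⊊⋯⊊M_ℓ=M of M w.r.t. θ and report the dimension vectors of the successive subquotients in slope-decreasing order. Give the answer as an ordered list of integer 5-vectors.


Via rank(M_{q-1}∘⋯∘M_p): M ≅ I[1,4], I[1,5], I[3,3]^2, I[5,5].
μ_θ-semistable layers: μ^(1)=5; μ^(2)=1/2; μ^(3)=-1; μ^(4)=-7

((0, 0, 2, 0, 0); (1, 1, 1, 1, 0); (1, 1, 1, 1, 1); (0, 0, 0, 0, 1))


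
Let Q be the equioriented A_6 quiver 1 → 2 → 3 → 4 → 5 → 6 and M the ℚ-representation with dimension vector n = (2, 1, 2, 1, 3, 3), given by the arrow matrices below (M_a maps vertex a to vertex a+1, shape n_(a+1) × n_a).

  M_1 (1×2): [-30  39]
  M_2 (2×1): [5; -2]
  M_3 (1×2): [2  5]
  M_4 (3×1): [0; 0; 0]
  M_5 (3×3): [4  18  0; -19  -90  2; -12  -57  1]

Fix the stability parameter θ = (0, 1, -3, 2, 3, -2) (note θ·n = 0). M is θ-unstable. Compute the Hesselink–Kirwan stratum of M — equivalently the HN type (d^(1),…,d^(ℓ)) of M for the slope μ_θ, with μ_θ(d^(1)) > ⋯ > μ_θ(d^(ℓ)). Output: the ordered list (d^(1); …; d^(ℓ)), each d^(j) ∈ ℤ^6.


Barcode: M ≅ I[1,1], I[1,3], I[3,4], I[5,6]^3. HN layers by μ_θ (5 steps, strictly decreasing):
  μ^(1)=2; μ^(2)=1/2; μ^(3)=0; μ^(4)=-2/3; μ^(5)=-3

((0, 0, 0, 1, 0, 0); (0, 0, 0, 0, 3, 3); (1, 0, 0, 0, 0, 0); (1, 1, 1, 0, 0, 0); (0, 0, 1, 0, 0, 0))


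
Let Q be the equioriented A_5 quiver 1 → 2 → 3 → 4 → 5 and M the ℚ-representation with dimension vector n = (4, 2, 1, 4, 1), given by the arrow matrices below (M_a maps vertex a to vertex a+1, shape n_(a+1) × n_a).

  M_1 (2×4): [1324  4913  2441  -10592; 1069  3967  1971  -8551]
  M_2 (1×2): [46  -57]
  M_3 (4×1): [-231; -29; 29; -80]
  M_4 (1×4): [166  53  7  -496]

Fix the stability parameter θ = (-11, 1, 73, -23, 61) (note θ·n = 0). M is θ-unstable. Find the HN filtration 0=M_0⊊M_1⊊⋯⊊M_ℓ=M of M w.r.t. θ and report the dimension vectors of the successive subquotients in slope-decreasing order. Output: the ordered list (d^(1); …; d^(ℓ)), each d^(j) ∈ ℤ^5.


Interval decomposition of M: I[1,1]^2, I[1,2], I[1,4], I[4,4]^2, I[4,5].
HN type (ℓ=5): μ^(1)=61; μ^(2)=25; μ^(3)=1; μ^(4)=-11; μ^(5)=-23

((0, 0, 0, 0, 1); (0, 0, 1, 1, 0); (0, 2, 0, 0, 0); (4, 0, 0, 0, 0); (0, 0, 0, 3, 0))


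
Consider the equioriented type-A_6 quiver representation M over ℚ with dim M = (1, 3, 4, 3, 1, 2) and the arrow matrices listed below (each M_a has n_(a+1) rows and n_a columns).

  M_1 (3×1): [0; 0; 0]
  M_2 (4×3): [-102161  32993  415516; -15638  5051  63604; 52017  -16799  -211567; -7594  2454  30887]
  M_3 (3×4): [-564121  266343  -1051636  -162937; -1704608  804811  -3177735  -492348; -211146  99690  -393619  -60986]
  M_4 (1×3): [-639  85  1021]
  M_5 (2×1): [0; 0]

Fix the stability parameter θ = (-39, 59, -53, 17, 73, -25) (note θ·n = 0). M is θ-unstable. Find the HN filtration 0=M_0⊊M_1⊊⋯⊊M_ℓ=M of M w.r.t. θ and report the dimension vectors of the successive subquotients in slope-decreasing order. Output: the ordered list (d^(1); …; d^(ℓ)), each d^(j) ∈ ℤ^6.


Interval decomposition of M: I[1,1], I[2,4]^2, I[2,5], I[3,3], I[6,6]^2.
HN type (ℓ=6): μ^(1)=73; μ^(2)=17; μ^(3)=3; μ^(4)=-25; μ^(5)=-39; μ^(6)=-53

((0, 0, 0, 0, 1, 0); (0, 0, 0, 3, 0, 0); (0, 3, 3, 0, 0, 0); (0, 0, 0, 0, 0, 2); (1, 0, 0, 0, 0, 0); (0, 0, 1, 0, 0, 0))


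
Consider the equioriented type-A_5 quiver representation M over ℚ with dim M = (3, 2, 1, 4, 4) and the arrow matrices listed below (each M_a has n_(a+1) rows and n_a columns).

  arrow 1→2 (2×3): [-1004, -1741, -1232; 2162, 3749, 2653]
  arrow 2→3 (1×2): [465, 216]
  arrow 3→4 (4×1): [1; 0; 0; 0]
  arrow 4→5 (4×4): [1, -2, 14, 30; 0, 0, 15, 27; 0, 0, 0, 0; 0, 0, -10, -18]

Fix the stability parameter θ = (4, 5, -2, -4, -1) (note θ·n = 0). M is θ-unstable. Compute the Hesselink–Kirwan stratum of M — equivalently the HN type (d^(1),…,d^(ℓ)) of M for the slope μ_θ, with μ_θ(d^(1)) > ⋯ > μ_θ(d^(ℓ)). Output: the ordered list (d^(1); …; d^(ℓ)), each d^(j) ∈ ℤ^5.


Interval decomposition of M: I[1,1], I[1,2], I[1,5], I[4,4]^2, I[4,5], I[5,5]^2.
HN type (ℓ=5): μ^(1)=5; μ^(2)=4; μ^(3)=2/5; μ^(4)=-1; μ^(5)=-4

((0, 1, 0, 0, 0); (2, 0, 0, 0, 0); (1, 1, 1, 1, 1); (0, 0, 0, 0, 3); (0, 0, 0, 3, 0))


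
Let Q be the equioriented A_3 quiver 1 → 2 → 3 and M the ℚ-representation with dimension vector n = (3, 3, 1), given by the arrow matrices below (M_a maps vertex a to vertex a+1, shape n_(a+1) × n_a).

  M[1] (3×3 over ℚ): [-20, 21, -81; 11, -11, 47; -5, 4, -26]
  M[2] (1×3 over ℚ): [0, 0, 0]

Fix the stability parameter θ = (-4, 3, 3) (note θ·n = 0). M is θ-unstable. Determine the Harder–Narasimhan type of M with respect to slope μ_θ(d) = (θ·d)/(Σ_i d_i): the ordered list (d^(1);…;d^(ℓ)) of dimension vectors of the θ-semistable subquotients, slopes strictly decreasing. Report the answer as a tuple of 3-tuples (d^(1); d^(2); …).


Barcode: M ≅ I[1,2]^3, I[3,3]. HN layers by μ_θ (2 steps, strictly decreasing):
  μ^(1)=3; μ^(2)=-4

((0, 3, 1); (3, 0, 0))


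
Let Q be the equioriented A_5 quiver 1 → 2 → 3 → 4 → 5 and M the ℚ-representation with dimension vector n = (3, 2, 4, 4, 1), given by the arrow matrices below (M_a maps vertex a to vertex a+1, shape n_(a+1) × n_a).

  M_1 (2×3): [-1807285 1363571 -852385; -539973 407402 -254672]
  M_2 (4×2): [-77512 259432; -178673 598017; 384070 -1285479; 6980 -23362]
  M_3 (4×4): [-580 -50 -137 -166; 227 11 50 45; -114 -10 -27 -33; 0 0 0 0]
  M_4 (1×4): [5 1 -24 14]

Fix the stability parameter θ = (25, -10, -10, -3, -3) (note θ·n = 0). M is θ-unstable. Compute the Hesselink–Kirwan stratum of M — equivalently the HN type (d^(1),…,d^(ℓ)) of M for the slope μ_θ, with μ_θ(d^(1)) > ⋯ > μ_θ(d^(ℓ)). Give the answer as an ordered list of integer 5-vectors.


Interval decomposition of M: I[1,1], I[1,4], I[1,5], I[3,3], I[3,4], I[4,4].
HN type (ℓ=5): μ^(1)=25; μ^(2)=1/2; μ^(3)=-1/5; μ^(4)=-3; μ^(5)=-10

((1, 0, 0, 0, 0); (1, 1, 1, 1, 0); (1, 1, 1, 1, 1); (0, 0, 0, 2, 0); (0, 0, 2, 0, 0))


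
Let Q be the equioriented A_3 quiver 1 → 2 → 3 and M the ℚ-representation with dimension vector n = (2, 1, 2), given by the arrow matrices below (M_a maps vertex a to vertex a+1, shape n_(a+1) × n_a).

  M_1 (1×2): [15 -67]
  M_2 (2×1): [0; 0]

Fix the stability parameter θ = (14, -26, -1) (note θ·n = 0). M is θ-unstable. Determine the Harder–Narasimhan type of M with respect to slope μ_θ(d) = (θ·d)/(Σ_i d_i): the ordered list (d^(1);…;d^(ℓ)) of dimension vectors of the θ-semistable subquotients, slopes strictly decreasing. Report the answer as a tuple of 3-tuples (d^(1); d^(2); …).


Barcode: M ≅ I[1,1], I[1,2], I[3,3]^2. HN layers by μ_θ (3 steps, strictly decreasing):
  μ^(1)=14; μ^(2)=-1; μ^(3)=-6

((1, 0, 0); (0, 0, 2); (1, 1, 0))


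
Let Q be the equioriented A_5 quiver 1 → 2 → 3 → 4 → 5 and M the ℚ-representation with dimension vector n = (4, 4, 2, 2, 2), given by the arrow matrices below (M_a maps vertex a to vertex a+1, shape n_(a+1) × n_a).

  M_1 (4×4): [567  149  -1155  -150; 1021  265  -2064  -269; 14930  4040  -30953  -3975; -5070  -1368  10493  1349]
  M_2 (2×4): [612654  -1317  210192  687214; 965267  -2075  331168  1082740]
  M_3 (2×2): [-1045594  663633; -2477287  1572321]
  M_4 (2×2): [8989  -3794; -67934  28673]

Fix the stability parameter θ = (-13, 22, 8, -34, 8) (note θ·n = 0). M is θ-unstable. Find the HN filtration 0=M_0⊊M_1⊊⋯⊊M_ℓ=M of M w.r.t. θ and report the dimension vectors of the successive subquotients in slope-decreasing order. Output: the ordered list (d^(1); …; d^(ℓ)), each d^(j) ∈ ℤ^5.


Via rank(M_{q-1}∘⋯∘M_p): M ≅ I[1,1], I[1,2], I[1,5]^2, I[2,2].
μ_θ-semistable layers: μ^(1)=22; μ^(2)=8; μ^(3)=-4/3; μ^(4)=-13

((0, 2, 0, 0, 0); (0, 0, 0, 0, 2); (0, 2, 2, 2, 0); (4, 0, 0, 0, 0))


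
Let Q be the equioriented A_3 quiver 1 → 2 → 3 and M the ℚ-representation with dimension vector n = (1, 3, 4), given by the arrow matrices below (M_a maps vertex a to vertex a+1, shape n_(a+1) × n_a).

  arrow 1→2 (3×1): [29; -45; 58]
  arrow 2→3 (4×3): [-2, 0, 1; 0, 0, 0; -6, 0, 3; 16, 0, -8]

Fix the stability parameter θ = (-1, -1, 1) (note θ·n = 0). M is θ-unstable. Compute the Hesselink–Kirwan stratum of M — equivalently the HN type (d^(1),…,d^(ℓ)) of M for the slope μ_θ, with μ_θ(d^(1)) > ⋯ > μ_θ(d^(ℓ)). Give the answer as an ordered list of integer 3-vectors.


Interval decomposition of M: I[1,2], I[2,2], I[2,3], I[3,3]^3.
HN type (ℓ=2): μ^(1)=1; μ^(2)=-1

((0, 0, 4); (1, 3, 0))


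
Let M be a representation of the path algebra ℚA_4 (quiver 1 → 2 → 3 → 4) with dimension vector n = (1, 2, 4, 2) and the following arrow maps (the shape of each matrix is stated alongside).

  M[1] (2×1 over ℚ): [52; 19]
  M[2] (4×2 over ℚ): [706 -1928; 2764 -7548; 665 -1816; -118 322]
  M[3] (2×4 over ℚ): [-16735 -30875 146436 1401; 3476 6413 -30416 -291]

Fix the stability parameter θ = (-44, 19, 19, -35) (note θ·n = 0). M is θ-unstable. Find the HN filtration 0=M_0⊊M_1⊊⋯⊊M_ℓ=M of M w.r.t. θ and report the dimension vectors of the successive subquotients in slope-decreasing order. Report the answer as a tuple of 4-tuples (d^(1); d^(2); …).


Interval decomposition of M: I[1,4], I[2,4], I[3,3]^2.
HN type (ℓ=3): μ^(1)=19; μ^(2)=1; μ^(3)=-44

((0, 0, 2, 0); (0, 2, 2, 2); (1, 0, 0, 0))


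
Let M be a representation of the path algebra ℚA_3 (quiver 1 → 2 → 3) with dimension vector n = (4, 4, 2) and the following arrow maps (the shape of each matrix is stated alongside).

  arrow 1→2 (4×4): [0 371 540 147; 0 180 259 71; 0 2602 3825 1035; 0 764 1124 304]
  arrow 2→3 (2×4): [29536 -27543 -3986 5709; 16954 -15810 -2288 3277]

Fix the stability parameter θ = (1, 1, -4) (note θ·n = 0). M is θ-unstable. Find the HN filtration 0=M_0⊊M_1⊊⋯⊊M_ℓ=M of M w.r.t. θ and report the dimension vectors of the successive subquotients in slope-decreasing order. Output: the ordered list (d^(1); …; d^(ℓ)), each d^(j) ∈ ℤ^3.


Barcode: M ≅ I[1,1], I[1,2], I[1,3]^2, I[2,2]. HN layers by μ_θ (2 steps, strictly decreasing):
  μ^(1)=1; μ^(2)=-2/3

((2, 2, 0); (2, 2, 2))


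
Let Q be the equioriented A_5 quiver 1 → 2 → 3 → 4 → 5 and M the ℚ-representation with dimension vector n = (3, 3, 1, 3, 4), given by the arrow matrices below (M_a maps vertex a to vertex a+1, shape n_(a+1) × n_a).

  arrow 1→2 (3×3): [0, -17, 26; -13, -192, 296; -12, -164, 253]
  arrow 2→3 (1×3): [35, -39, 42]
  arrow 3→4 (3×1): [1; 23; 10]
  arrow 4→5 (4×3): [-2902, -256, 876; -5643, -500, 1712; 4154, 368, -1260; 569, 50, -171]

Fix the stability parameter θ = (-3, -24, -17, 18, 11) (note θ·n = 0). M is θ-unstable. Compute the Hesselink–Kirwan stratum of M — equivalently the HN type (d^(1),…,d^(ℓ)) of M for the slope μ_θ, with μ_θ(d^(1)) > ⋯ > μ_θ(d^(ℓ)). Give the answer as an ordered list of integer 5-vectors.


Via rank(M_{q-1}∘⋯∘M_p): M ≅ I[1,2]^2, I[1,5], I[4,4], I[4,5], I[5,5]^2.
μ_θ-semistable layers: μ^(1)=18; μ^(2)=29/2; μ^(3)=11; μ^(4)=-27/2; μ^(5)=-44/3

((0, 0, 0, 1, 0); (0, 0, 0, 2, 2); (0, 0, 0, 0, 2); (2, 2, 0, 0, 0); (1, 1, 1, 0, 0))


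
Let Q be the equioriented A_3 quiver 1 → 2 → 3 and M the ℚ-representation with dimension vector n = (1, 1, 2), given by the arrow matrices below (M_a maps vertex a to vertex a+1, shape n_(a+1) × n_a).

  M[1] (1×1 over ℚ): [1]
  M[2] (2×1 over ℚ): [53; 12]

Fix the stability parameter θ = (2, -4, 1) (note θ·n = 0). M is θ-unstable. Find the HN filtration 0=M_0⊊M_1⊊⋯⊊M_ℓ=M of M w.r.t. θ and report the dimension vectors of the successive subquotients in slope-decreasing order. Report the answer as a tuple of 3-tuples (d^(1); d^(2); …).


Barcode: M ≅ I[1,3], I[3,3]. HN layers by μ_θ (2 steps, strictly decreasing):
  μ^(1)=1; μ^(2)=-1

((0, 0, 2); (1, 1, 0))


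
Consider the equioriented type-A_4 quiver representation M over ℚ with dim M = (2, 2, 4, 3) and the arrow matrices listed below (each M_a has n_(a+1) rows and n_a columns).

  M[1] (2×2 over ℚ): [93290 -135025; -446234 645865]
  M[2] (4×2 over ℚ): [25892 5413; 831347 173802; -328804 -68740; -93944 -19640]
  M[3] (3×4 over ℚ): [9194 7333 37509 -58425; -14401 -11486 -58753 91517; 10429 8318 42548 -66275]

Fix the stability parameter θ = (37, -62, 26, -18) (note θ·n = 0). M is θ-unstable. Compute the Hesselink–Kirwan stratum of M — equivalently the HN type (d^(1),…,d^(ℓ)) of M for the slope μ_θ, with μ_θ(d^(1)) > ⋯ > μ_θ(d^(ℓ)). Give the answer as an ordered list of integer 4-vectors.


Interval decomposition of M: I[1,1], I[1,4], I[2,4], I[3,3], I[3,4].
HN type (ℓ=5): μ^(1)=37; μ^(2)=26; μ^(3)=4; μ^(4)=-25/2; μ^(5)=-62

((1, 0, 0, 0); (0, 0, 1, 0); (0, 0, 3, 3); (1, 1, 0, 0); (0, 1, 0, 0))


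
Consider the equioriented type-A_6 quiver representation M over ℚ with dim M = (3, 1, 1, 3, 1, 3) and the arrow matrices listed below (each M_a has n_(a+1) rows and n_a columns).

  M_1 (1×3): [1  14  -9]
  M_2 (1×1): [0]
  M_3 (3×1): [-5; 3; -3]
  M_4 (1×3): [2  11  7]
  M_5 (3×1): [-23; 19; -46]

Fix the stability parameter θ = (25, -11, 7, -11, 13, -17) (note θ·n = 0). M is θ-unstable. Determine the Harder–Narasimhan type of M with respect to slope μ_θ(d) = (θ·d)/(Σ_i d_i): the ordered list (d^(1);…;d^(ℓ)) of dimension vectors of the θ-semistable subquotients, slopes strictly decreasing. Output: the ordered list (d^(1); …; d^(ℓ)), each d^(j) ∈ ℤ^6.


Interval decomposition of M: I[1,1]^2, I[1,2], I[3,6], I[4,4]^2, I[6,6]^2.
HN type (ℓ=5): μ^(1)=25; μ^(2)=7; μ^(3)=-2; μ^(4)=-11; μ^(5)=-17

((2, 0, 0, 0, 0, 0); (1, 1, 0, 0, 0, 0); (0, 0, 1, 1, 1, 1); (0, 0, 0, 2, 0, 0); (0, 0, 0, 0, 0, 2))


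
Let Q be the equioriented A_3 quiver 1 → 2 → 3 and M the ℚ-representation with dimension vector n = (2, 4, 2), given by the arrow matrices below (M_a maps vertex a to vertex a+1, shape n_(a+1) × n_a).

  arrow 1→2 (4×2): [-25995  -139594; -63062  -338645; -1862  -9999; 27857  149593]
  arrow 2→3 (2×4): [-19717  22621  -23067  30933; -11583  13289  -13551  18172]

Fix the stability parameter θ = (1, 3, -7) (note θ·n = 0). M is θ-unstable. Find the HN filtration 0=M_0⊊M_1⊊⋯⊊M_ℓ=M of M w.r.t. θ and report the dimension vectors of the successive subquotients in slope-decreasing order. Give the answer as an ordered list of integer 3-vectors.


Interval decomposition of M: I[1,3]^2, I[2,2]^2.
HN type (ℓ=2): μ^(1)=3; μ^(2)=-1

((0, 2, 0); (2, 2, 2))


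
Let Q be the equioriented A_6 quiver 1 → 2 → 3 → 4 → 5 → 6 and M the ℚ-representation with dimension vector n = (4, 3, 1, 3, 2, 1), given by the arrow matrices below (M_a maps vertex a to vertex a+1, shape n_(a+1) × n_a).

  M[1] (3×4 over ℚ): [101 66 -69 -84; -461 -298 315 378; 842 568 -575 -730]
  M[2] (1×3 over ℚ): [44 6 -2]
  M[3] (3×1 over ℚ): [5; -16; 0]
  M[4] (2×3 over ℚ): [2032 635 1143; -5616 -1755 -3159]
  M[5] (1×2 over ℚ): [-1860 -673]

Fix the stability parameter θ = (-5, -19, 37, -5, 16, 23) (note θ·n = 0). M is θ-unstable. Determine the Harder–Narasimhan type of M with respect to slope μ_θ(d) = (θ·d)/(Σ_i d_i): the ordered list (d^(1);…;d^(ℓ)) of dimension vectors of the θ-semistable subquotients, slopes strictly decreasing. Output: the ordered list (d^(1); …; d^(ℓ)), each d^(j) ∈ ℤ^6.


Barcode: M ≅ I[1,1], I[1,2]^2, I[1,4], I[4,4], I[4,6], I[5,5]. HN layers by μ_θ (4 steps, strictly decreasing):
  μ^(1)=23; μ^(2)=16; μ^(3)=-5; μ^(4)=-12

((0, 0, 0, 0, 0, 1); (0, 0, 1, 1, 2, 0); (1, 0, 0, 2, 0, 0); (3, 3, 0, 0, 0, 0))


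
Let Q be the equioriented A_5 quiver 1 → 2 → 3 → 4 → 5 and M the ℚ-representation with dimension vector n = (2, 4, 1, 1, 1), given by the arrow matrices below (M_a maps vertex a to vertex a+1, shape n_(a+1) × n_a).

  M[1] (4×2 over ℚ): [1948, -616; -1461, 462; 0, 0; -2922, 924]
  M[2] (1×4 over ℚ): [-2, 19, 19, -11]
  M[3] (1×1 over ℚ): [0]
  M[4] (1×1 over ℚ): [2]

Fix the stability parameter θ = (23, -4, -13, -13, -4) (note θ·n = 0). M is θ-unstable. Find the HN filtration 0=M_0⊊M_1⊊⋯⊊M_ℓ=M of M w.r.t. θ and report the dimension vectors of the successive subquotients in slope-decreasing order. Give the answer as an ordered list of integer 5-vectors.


Barcode: M ≅ I[1,1], I[1,3], I[2,2]^3, I[4,5]. HN layers by μ_θ (4 steps, strictly decreasing):
  μ^(1)=23; μ^(2)=2; μ^(3)=-4; μ^(4)=-13

((1, 0, 0, 0, 0); (1, 1, 1, 0, 0); (0, 3, 0, 0, 1); (0, 0, 0, 1, 0))


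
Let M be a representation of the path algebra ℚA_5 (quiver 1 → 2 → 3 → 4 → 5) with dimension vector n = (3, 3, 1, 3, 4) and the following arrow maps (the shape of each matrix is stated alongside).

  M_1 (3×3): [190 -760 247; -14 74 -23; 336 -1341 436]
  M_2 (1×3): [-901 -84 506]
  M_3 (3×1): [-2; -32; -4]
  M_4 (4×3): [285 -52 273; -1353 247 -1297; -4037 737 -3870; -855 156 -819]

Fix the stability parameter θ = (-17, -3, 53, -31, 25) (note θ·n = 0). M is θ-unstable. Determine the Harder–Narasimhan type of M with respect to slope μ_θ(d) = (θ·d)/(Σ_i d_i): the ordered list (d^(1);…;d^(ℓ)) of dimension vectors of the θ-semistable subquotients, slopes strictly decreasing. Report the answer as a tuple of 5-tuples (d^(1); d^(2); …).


Via rank(M_{q-1}∘⋯∘M_p): M ≅ I[1,1], I[1,2], I[1,5], I[2,2], I[4,5]^2, I[5,5].
μ_θ-semistable layers: μ^(1)=25; μ^(2)=11; μ^(3)=-3; μ^(4)=-17; μ^(5)=-31

((0, 0, 0, 0, 4); (0, 0, 1, 1, 0); (0, 3, 0, 0, 0); (3, 0, 0, 0, 0); (0, 0, 0, 2, 0))


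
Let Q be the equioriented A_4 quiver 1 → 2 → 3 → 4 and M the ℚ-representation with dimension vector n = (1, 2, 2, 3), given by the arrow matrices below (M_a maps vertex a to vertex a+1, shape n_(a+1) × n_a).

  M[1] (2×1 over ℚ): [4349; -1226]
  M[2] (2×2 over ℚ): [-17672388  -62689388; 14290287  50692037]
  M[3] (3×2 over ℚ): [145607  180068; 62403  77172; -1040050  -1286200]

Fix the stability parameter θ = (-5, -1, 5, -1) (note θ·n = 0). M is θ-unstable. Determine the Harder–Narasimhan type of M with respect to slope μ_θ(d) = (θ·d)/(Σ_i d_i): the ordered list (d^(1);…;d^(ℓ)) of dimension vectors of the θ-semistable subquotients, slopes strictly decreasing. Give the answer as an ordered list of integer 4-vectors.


Via rank(M_{q-1}∘⋯∘M_p): M ≅ I[1,3], I[2,2], I[3,4], I[4,4]^2.
μ_θ-semistable layers: μ^(1)=5; μ^(2)=2; μ^(3)=-1; μ^(4)=-5

((0, 0, 1, 0); (0, 0, 1, 1); (0, 2, 0, 2); (1, 0, 0, 0))


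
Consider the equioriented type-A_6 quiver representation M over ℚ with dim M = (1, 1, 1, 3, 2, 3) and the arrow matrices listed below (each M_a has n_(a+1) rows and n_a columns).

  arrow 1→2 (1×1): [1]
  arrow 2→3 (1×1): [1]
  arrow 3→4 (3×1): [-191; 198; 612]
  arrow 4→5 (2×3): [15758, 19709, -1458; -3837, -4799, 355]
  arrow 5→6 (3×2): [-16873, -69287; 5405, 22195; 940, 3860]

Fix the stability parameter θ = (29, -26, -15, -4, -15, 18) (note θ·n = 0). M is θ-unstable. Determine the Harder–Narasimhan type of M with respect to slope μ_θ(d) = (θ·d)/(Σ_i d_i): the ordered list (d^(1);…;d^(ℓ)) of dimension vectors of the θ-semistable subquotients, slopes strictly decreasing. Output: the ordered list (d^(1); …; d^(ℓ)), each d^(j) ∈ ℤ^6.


Via rank(M_{q-1}∘⋯∘M_p): M ≅ I[1,6], I[4,4], I[4,5], I[6,6]^2.
μ_θ-semistable layers: μ^(1)=18; μ^(2)=-4; μ^(3)=-31/5; μ^(4)=-19/2

((0, 0, 0, 0, 0, 3); (0, 0, 0, 1, 0, 0); (1, 1, 1, 1, 1, 0); (0, 0, 0, 1, 1, 0))


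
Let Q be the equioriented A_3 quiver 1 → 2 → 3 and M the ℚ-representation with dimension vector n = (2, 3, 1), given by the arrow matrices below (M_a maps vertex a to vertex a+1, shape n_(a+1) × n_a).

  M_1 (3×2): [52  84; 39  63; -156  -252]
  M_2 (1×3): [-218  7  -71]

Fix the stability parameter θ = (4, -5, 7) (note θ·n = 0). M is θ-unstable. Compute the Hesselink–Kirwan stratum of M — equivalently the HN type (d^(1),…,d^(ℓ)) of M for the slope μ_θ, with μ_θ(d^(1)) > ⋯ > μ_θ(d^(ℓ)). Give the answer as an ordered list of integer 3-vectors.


Barcode: M ≅ I[1,1], I[1,3], I[2,2]^2. HN layers by μ_θ (4 steps, strictly decreasing):
  μ^(1)=7; μ^(2)=4; μ^(3)=-1/2; μ^(4)=-5

((0, 0, 1); (1, 0, 0); (1, 1, 0); (0, 2, 0))


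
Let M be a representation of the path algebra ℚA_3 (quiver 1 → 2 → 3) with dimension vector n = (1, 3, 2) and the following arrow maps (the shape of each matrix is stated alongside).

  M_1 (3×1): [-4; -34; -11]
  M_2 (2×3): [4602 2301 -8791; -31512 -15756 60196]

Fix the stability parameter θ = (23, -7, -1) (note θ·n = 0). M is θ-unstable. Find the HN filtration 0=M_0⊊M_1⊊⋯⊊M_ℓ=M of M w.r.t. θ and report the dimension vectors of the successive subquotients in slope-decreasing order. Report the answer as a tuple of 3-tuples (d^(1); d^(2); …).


Via rank(M_{q-1}∘⋯∘M_p): M ≅ I[1,3], I[2,2]^2, I[3,3].
μ_θ-semistable layers: μ^(1)=5; μ^(2)=-1; μ^(3)=-7

((1, 1, 1); (0, 0, 1); (0, 2, 0))


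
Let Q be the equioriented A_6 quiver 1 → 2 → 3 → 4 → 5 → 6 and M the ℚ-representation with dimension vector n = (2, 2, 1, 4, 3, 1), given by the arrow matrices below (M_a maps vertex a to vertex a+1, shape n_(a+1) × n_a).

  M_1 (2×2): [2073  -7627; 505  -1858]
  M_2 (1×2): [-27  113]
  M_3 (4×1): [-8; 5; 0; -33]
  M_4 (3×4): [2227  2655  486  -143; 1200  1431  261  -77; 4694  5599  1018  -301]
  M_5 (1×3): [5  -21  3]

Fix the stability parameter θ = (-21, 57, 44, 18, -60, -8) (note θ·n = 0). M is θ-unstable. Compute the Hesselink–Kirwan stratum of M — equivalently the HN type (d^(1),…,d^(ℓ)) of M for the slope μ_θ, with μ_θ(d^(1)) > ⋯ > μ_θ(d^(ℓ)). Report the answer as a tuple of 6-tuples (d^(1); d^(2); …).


Barcode: M ≅ I[1,2], I[1,6], I[4,4], I[4,5]^2. HN layers by μ_θ (4 steps, strictly decreasing):
  μ^(1)=57; μ^(2)=18; μ^(3)=51/5; μ^(4)=-21

((0, 1, 0, 0, 0, 0); (0, 0, 0, 1, 0, 0); (0, 1, 1, 1, 1, 1); (2, 0, 0, 2, 2, 0))


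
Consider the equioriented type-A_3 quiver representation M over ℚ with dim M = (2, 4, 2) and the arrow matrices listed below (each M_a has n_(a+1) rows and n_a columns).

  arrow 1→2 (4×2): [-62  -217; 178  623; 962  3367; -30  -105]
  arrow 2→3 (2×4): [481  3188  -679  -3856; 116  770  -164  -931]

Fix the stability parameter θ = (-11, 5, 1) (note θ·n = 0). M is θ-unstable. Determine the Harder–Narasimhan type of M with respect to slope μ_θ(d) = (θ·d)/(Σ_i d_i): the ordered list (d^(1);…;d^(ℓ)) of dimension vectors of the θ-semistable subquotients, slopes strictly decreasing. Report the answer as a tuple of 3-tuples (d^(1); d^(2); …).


Via rank(M_{q-1}∘⋯∘M_p): M ≅ I[1,1], I[1,3], I[2,2]^2, I[2,3].
μ_θ-semistable layers: μ^(1)=5; μ^(2)=3; μ^(3)=-11

((0, 2, 0); (0, 2, 2); (2, 0, 0))


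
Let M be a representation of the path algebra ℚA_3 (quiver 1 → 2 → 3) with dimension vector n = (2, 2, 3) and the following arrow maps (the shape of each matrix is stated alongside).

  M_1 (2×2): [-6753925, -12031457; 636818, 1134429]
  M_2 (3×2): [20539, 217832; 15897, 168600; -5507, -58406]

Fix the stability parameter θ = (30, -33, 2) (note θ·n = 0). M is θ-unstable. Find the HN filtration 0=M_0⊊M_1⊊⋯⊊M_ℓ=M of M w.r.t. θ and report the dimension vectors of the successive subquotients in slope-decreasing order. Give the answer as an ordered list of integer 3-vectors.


Via rank(M_{q-1}∘⋯∘M_p): M ≅ I[1,3]^2, I[3,3].
μ_θ-semistable layers: μ^(1)=2; μ^(2)=-3/2

((0, 0, 3); (2, 2, 0))


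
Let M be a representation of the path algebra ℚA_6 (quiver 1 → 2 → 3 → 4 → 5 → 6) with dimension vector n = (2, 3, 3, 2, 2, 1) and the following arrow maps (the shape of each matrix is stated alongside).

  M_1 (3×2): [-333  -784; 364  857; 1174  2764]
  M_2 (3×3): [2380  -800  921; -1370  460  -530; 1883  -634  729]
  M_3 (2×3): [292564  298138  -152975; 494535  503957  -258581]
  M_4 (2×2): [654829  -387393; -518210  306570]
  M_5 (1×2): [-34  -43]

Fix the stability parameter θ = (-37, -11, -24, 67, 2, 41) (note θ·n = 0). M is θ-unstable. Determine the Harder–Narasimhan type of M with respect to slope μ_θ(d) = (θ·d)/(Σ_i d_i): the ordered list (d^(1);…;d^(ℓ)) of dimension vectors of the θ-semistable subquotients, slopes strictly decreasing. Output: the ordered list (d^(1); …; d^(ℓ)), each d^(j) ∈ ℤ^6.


Interval decomposition of M: I[1,2], I[1,6], I[2,4], I[3,3], I[5,5].
HN type (ℓ=8): μ^(1)=67; μ^(2)=41; μ^(3)=69/2; μ^(4)=2; μ^(5)=-11; μ^(6)=-35/2; μ^(7)=-24; μ^(8)=-37

((0, 0, 0, 1, 0, 0); (0, 0, 0, 0, 0, 1); (0, 0, 0, 1, 1, 0); (0, 0, 0, 0, 1, 0); (0, 1, 0, 0, 0, 0); (0, 2, 2, 0, 0, 0); (0, 0, 1, 0, 0, 0); (2, 0, 0, 0, 0, 0))


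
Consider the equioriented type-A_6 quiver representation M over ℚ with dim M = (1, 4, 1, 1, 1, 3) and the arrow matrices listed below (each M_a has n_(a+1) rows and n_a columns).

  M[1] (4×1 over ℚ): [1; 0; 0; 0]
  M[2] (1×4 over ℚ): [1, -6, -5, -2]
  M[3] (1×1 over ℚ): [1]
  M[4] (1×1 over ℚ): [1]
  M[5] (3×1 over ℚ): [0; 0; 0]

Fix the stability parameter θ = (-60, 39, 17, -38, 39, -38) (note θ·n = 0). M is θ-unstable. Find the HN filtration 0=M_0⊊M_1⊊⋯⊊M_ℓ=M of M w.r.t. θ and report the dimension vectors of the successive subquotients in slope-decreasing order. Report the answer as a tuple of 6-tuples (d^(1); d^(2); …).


Barcode: M ≅ I[1,5], I[2,2]^3, I[6,6]^3. HN layers by μ_θ (4 steps, strictly decreasing):
  μ^(1)=39; μ^(2)=6; μ^(3)=-38; μ^(4)=-60

((0, 3, 0, 0, 1, 0); (0, 1, 1, 1, 0, 0); (0, 0, 0, 0, 0, 3); (1, 0, 0, 0, 0, 0))


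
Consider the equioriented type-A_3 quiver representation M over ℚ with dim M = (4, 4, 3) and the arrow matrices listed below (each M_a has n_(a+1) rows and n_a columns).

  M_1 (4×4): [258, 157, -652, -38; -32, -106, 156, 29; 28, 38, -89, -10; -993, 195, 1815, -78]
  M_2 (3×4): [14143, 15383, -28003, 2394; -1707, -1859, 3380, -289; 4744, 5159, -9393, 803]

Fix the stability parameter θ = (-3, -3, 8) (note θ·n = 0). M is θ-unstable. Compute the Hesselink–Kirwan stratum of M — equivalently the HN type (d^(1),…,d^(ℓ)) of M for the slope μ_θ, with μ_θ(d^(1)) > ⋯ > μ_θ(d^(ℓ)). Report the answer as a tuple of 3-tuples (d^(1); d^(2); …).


Interval decomposition of M: I[1,2], I[1,3]^3.
HN type (ℓ=2): μ^(1)=8; μ^(2)=-3

((0, 0, 3); (4, 4, 0))


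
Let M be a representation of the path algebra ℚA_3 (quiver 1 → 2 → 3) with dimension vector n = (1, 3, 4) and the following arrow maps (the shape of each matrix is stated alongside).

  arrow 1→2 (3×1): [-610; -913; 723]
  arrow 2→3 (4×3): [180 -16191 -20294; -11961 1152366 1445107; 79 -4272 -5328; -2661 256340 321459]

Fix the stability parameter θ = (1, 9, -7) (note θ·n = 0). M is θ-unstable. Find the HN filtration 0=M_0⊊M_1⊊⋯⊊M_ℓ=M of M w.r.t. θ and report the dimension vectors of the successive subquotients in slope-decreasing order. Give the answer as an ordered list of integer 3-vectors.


Barcode: M ≅ I[1,3], I[2,3]^2, I[3,3]. HN layers by μ_θ (2 steps, strictly decreasing):
  μ^(1)=1; μ^(2)=-7

((1, 3, 3); (0, 0, 1))


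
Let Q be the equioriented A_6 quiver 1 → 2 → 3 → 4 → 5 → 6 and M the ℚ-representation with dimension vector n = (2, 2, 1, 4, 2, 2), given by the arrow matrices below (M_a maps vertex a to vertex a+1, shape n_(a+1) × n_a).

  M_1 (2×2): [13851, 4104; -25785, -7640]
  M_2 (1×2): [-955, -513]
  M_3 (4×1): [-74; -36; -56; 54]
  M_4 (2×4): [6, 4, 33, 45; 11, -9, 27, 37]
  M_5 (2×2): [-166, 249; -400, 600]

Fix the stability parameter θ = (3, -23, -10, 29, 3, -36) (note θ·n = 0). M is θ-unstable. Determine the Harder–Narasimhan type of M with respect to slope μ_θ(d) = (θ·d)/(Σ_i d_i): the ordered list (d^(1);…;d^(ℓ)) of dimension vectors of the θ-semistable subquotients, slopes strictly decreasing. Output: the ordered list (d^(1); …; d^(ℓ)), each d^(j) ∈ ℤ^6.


Interval decomposition of M: I[1,1], I[1,2], I[2,5], I[4,4]^2, I[4,6], I[6,6].
HN type (ℓ=7): μ^(1)=29; μ^(2)=16; μ^(3)=3; μ^(4)=-4/3; μ^(5)=-10; μ^(6)=-23; μ^(7)=-36

((0, 0, 0, 2, 0, 0); (0, 0, 0, 1, 1, 0); (1, 0, 0, 0, 0, 0); (0, 0, 0, 1, 1, 1); (1, 1, 1, 0, 0, 0); (0, 1, 0, 0, 0, 0); (0, 0, 0, 0, 0, 1))


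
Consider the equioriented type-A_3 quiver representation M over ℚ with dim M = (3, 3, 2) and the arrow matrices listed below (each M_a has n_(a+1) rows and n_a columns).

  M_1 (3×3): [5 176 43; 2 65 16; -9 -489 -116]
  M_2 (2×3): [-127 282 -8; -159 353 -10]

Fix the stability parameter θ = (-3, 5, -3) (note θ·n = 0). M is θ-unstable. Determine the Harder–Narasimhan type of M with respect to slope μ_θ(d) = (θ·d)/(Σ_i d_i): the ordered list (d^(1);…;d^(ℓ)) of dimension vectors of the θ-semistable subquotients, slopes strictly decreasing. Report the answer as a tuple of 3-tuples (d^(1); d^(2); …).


Via rank(M_{q-1}∘⋯∘M_p): M ≅ I[1,2], I[1,3]^2.
μ_θ-semistable layers: μ^(1)=5; μ^(2)=1; μ^(3)=-3

((0, 1, 0); (0, 2, 2); (3, 0, 0))


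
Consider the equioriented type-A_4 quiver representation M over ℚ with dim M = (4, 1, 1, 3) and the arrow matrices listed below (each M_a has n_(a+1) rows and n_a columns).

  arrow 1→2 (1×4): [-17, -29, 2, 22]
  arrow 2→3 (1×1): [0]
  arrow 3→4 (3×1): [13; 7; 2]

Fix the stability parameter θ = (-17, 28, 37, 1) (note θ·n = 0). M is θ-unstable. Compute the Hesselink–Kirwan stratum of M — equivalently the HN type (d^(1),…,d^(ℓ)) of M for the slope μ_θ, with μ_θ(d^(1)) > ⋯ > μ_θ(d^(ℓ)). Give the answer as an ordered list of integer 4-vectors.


Interval decomposition of M: I[1,1]^3, I[1,2], I[3,4], I[4,4]^2.
HN type (ℓ=4): μ^(1)=28; μ^(2)=19; μ^(3)=1; μ^(4)=-17

((0, 1, 0, 0); (0, 0, 1, 1); (0, 0, 0, 2); (4, 0, 0, 0))


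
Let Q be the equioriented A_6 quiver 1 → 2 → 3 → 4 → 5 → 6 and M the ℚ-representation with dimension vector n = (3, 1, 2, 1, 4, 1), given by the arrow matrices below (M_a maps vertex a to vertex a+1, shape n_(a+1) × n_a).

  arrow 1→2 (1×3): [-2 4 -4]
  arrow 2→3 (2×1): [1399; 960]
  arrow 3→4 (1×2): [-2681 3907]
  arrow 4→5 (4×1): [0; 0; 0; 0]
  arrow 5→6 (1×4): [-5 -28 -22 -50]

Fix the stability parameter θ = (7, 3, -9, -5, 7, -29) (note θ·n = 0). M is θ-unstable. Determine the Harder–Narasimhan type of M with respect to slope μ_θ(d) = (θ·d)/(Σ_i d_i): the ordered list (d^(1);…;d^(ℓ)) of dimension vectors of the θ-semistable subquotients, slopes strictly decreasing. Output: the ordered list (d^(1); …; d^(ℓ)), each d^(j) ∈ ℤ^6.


Via rank(M_{q-1}∘⋯∘M_p): M ≅ I[1,1]^2, I[1,4], I[3,3], I[5,5]^3, I[5,6].
μ_θ-semistable layers: μ^(1)=7; μ^(2)=-1; μ^(3)=-9; μ^(4)=-11

((2, 0, 0, 0, 3, 0); (1, 1, 1, 1, 0, 0); (0, 0, 1, 0, 0, 0); (0, 0, 0, 0, 1, 1))


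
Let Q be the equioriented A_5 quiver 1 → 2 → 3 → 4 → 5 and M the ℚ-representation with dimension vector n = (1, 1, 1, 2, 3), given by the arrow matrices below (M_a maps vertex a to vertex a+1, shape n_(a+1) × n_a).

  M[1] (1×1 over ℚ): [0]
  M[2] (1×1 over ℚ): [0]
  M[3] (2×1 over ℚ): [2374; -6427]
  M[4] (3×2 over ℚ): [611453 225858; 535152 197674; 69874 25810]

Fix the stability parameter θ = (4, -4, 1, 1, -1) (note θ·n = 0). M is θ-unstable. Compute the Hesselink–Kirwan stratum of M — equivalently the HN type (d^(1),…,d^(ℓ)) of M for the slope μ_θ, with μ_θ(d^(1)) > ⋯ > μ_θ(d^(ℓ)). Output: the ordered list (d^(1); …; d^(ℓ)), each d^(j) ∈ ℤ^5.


Via rank(M_{q-1}∘⋯∘M_p): M ≅ I[1,1], I[2,2], I[3,5], I[4,5], I[5,5].
μ_θ-semistable layers: μ^(1)=4; μ^(2)=1/3; μ^(3)=0; μ^(4)=-1; μ^(5)=-4

((1, 0, 0, 0, 0); (0, 0, 1, 1, 1); (0, 0, 0, 1, 1); (0, 0, 0, 0, 1); (0, 1, 0, 0, 0))


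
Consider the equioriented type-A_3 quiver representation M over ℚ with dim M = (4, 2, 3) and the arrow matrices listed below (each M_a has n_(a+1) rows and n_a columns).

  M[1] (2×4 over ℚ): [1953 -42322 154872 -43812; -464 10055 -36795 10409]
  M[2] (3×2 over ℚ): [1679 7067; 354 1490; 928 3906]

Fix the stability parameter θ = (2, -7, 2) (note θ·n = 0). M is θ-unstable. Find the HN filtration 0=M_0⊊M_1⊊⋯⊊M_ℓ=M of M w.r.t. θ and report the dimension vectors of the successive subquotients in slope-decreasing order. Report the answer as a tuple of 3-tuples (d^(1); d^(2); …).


Barcode: M ≅ I[1,1]^2, I[1,3]^2, I[3,3]. HN layers by μ_θ (2 steps, strictly decreasing):
  μ^(1)=2; μ^(2)=-5/2

((2, 0, 3); (2, 2, 0))


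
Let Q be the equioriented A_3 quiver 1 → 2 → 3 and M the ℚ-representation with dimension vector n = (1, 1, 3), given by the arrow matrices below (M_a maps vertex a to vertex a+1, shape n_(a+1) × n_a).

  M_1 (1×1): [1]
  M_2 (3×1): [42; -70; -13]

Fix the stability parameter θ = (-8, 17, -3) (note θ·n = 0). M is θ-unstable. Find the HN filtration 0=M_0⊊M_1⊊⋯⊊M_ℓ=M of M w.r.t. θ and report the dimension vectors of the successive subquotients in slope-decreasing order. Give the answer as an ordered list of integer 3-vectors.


Via rank(M_{q-1}∘⋯∘M_p): M ≅ I[1,3], I[3,3]^2.
μ_θ-semistable layers: μ^(1)=7; μ^(2)=-3; μ^(3)=-8

((0, 1, 1); (0, 0, 2); (1, 0, 0))


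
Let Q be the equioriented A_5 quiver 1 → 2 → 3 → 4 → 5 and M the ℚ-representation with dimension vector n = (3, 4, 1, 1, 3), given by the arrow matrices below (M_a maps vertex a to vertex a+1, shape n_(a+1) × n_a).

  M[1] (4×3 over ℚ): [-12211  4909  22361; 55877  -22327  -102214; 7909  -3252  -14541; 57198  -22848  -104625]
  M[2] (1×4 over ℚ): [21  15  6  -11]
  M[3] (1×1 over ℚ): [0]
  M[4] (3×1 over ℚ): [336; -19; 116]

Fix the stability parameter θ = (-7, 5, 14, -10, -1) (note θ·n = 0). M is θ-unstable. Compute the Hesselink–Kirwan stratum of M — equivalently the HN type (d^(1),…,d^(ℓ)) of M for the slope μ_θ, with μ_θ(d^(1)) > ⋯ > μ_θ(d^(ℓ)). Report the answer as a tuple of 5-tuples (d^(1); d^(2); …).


Via rank(M_{q-1}∘⋯∘M_p): M ≅ I[1,2]^3, I[2,3], I[4,5], I[5,5]^2.
μ_θ-semistable layers: μ^(1)=14; μ^(2)=5; μ^(3)=-1; μ^(4)=-7; μ^(5)=-10

((0, 0, 1, 0, 0); (0, 4, 0, 0, 0); (0, 0, 0, 0, 3); (3, 0, 0, 0, 0); (0, 0, 0, 1, 0))


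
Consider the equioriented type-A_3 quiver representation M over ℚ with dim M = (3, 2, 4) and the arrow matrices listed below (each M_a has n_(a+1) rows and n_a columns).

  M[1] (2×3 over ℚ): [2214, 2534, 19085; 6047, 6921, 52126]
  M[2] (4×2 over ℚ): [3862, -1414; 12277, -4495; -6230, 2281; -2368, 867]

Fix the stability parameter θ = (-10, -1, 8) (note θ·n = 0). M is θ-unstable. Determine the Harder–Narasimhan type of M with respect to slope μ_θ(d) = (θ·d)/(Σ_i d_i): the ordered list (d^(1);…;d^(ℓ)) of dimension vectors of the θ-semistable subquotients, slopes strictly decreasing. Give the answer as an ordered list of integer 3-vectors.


Interval decomposition of M: I[1,1], I[1,3]^2, I[3,3]^2.
HN type (ℓ=3): μ^(1)=8; μ^(2)=-1; μ^(3)=-10

((0, 0, 4); (0, 2, 0); (3, 0, 0))


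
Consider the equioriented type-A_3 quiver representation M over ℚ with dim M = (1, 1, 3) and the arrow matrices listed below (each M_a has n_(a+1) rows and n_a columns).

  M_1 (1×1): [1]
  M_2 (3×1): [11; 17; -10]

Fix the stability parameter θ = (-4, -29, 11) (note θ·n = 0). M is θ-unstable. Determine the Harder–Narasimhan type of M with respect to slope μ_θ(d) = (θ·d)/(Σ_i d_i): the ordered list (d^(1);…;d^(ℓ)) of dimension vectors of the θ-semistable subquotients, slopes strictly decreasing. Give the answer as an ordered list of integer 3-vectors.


Interval decomposition of M: I[1,3], I[3,3]^2.
HN type (ℓ=2): μ^(1)=11; μ^(2)=-33/2

((0, 0, 3); (1, 1, 0))


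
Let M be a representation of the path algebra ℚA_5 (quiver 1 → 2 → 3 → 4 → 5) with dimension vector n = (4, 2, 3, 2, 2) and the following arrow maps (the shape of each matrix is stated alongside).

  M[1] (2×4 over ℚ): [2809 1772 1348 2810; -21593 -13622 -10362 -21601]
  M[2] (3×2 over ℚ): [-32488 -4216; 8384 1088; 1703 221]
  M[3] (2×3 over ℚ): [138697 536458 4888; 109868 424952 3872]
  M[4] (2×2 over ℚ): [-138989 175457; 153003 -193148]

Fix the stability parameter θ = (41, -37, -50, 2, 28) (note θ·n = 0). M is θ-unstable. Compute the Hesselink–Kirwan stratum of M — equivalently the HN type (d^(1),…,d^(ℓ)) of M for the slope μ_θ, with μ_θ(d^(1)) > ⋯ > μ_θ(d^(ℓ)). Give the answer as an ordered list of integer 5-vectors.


Barcode: M ≅ I[1,1]^2, I[1,2], I[1,3], I[3,3], I[3,5], I[4,5]. HN layers by μ_θ (5 steps, strictly decreasing):
  μ^(1)=41; μ^(2)=28; μ^(3)=2; μ^(4)=-46/3; μ^(5)=-50

((2, 0, 0, 0, 0); (0, 0, 0, 0, 2); (1, 1, 0, 2, 0); (1, 1, 1, 0, 0); (0, 0, 2, 0, 0))


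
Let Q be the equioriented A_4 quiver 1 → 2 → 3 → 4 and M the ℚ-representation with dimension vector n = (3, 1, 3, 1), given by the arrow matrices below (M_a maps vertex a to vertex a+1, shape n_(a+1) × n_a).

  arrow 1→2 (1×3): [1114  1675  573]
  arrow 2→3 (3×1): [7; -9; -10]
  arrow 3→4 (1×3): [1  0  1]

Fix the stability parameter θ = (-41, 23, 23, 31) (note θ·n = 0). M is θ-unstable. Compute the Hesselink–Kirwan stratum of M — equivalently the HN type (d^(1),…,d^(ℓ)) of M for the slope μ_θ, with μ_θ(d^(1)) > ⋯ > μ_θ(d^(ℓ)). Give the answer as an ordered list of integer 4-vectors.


Via rank(M_{q-1}∘⋯∘M_p): M ≅ I[1,1]^2, I[1,4], I[3,3]^2.
μ_θ-semistable layers: μ^(1)=31; μ^(2)=23; μ^(3)=-41

((0, 0, 0, 1); (0, 1, 3, 0); (3, 0, 0, 0))


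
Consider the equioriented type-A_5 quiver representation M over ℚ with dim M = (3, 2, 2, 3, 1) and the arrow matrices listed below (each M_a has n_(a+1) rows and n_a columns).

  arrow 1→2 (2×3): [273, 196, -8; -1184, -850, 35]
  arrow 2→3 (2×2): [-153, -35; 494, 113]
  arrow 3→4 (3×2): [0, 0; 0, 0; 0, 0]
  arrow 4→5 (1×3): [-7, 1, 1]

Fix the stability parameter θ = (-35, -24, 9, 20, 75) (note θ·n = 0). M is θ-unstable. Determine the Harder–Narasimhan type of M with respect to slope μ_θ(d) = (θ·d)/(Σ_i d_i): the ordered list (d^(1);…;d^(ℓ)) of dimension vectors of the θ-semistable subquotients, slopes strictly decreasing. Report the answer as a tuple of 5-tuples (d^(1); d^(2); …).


Barcode: M ≅ I[1,1], I[1,3]^2, I[4,4]^2, I[4,5]. HN layers by μ_θ (5 steps, strictly decreasing):
  μ^(1)=75; μ^(2)=20; μ^(3)=9; μ^(4)=-24; μ^(5)=-35

((0, 0, 0, 0, 1); (0, 0, 0, 3, 0); (0, 0, 2, 0, 0); (0, 2, 0, 0, 0); (3, 0, 0, 0, 0))
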